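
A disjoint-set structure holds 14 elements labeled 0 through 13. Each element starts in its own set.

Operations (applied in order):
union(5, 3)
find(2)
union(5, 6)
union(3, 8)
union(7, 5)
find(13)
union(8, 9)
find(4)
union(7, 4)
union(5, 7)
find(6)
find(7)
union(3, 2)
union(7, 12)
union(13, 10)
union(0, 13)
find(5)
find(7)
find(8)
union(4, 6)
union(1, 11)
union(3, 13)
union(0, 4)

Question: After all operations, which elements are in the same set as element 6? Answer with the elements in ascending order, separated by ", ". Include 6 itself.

Answer: 0, 2, 3, 4, 5, 6, 7, 8, 9, 10, 12, 13

Derivation:
Step 1: union(5, 3) -> merged; set of 5 now {3, 5}
Step 2: find(2) -> no change; set of 2 is {2}
Step 3: union(5, 6) -> merged; set of 5 now {3, 5, 6}
Step 4: union(3, 8) -> merged; set of 3 now {3, 5, 6, 8}
Step 5: union(7, 5) -> merged; set of 7 now {3, 5, 6, 7, 8}
Step 6: find(13) -> no change; set of 13 is {13}
Step 7: union(8, 9) -> merged; set of 8 now {3, 5, 6, 7, 8, 9}
Step 8: find(4) -> no change; set of 4 is {4}
Step 9: union(7, 4) -> merged; set of 7 now {3, 4, 5, 6, 7, 8, 9}
Step 10: union(5, 7) -> already same set; set of 5 now {3, 4, 5, 6, 7, 8, 9}
Step 11: find(6) -> no change; set of 6 is {3, 4, 5, 6, 7, 8, 9}
Step 12: find(7) -> no change; set of 7 is {3, 4, 5, 6, 7, 8, 9}
Step 13: union(3, 2) -> merged; set of 3 now {2, 3, 4, 5, 6, 7, 8, 9}
Step 14: union(7, 12) -> merged; set of 7 now {2, 3, 4, 5, 6, 7, 8, 9, 12}
Step 15: union(13, 10) -> merged; set of 13 now {10, 13}
Step 16: union(0, 13) -> merged; set of 0 now {0, 10, 13}
Step 17: find(5) -> no change; set of 5 is {2, 3, 4, 5, 6, 7, 8, 9, 12}
Step 18: find(7) -> no change; set of 7 is {2, 3, 4, 5, 6, 7, 8, 9, 12}
Step 19: find(8) -> no change; set of 8 is {2, 3, 4, 5, 6, 7, 8, 9, 12}
Step 20: union(4, 6) -> already same set; set of 4 now {2, 3, 4, 5, 6, 7, 8, 9, 12}
Step 21: union(1, 11) -> merged; set of 1 now {1, 11}
Step 22: union(3, 13) -> merged; set of 3 now {0, 2, 3, 4, 5, 6, 7, 8, 9, 10, 12, 13}
Step 23: union(0, 4) -> already same set; set of 0 now {0, 2, 3, 4, 5, 6, 7, 8, 9, 10, 12, 13}
Component of 6: {0, 2, 3, 4, 5, 6, 7, 8, 9, 10, 12, 13}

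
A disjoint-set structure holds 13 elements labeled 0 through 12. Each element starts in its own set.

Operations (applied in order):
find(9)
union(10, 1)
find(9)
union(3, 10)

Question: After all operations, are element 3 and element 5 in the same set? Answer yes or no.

Answer: no

Derivation:
Step 1: find(9) -> no change; set of 9 is {9}
Step 2: union(10, 1) -> merged; set of 10 now {1, 10}
Step 3: find(9) -> no change; set of 9 is {9}
Step 4: union(3, 10) -> merged; set of 3 now {1, 3, 10}
Set of 3: {1, 3, 10}; 5 is not a member.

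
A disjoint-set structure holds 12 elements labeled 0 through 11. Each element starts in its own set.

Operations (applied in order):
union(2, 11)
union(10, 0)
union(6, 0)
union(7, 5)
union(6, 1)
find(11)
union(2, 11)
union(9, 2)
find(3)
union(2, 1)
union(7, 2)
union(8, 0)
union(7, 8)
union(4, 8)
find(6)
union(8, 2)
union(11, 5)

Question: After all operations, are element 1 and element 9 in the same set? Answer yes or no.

Answer: yes

Derivation:
Step 1: union(2, 11) -> merged; set of 2 now {2, 11}
Step 2: union(10, 0) -> merged; set of 10 now {0, 10}
Step 3: union(6, 0) -> merged; set of 6 now {0, 6, 10}
Step 4: union(7, 5) -> merged; set of 7 now {5, 7}
Step 5: union(6, 1) -> merged; set of 6 now {0, 1, 6, 10}
Step 6: find(11) -> no change; set of 11 is {2, 11}
Step 7: union(2, 11) -> already same set; set of 2 now {2, 11}
Step 8: union(9, 2) -> merged; set of 9 now {2, 9, 11}
Step 9: find(3) -> no change; set of 3 is {3}
Step 10: union(2, 1) -> merged; set of 2 now {0, 1, 2, 6, 9, 10, 11}
Step 11: union(7, 2) -> merged; set of 7 now {0, 1, 2, 5, 6, 7, 9, 10, 11}
Step 12: union(8, 0) -> merged; set of 8 now {0, 1, 2, 5, 6, 7, 8, 9, 10, 11}
Step 13: union(7, 8) -> already same set; set of 7 now {0, 1, 2, 5, 6, 7, 8, 9, 10, 11}
Step 14: union(4, 8) -> merged; set of 4 now {0, 1, 2, 4, 5, 6, 7, 8, 9, 10, 11}
Step 15: find(6) -> no change; set of 6 is {0, 1, 2, 4, 5, 6, 7, 8, 9, 10, 11}
Step 16: union(8, 2) -> already same set; set of 8 now {0, 1, 2, 4, 5, 6, 7, 8, 9, 10, 11}
Step 17: union(11, 5) -> already same set; set of 11 now {0, 1, 2, 4, 5, 6, 7, 8, 9, 10, 11}
Set of 1: {0, 1, 2, 4, 5, 6, 7, 8, 9, 10, 11}; 9 is a member.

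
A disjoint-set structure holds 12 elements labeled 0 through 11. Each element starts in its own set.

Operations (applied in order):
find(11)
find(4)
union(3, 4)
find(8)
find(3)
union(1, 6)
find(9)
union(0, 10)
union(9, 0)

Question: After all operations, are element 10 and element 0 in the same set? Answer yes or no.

Answer: yes

Derivation:
Step 1: find(11) -> no change; set of 11 is {11}
Step 2: find(4) -> no change; set of 4 is {4}
Step 3: union(3, 4) -> merged; set of 3 now {3, 4}
Step 4: find(8) -> no change; set of 8 is {8}
Step 5: find(3) -> no change; set of 3 is {3, 4}
Step 6: union(1, 6) -> merged; set of 1 now {1, 6}
Step 7: find(9) -> no change; set of 9 is {9}
Step 8: union(0, 10) -> merged; set of 0 now {0, 10}
Step 9: union(9, 0) -> merged; set of 9 now {0, 9, 10}
Set of 10: {0, 9, 10}; 0 is a member.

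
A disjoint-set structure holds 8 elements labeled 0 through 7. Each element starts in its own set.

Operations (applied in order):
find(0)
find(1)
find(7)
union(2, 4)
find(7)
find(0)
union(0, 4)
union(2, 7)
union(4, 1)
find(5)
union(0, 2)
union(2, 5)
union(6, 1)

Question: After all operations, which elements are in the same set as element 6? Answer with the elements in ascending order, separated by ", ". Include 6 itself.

Step 1: find(0) -> no change; set of 0 is {0}
Step 2: find(1) -> no change; set of 1 is {1}
Step 3: find(7) -> no change; set of 7 is {7}
Step 4: union(2, 4) -> merged; set of 2 now {2, 4}
Step 5: find(7) -> no change; set of 7 is {7}
Step 6: find(0) -> no change; set of 0 is {0}
Step 7: union(0, 4) -> merged; set of 0 now {0, 2, 4}
Step 8: union(2, 7) -> merged; set of 2 now {0, 2, 4, 7}
Step 9: union(4, 1) -> merged; set of 4 now {0, 1, 2, 4, 7}
Step 10: find(5) -> no change; set of 5 is {5}
Step 11: union(0, 2) -> already same set; set of 0 now {0, 1, 2, 4, 7}
Step 12: union(2, 5) -> merged; set of 2 now {0, 1, 2, 4, 5, 7}
Step 13: union(6, 1) -> merged; set of 6 now {0, 1, 2, 4, 5, 6, 7}
Component of 6: {0, 1, 2, 4, 5, 6, 7}

Answer: 0, 1, 2, 4, 5, 6, 7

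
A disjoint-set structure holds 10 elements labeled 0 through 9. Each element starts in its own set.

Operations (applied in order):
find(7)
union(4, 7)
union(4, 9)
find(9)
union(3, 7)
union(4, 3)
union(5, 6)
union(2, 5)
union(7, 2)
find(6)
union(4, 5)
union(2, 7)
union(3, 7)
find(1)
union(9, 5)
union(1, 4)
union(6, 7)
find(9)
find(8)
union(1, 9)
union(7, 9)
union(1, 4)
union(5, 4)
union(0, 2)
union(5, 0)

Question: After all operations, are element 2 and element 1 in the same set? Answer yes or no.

Answer: yes

Derivation:
Step 1: find(7) -> no change; set of 7 is {7}
Step 2: union(4, 7) -> merged; set of 4 now {4, 7}
Step 3: union(4, 9) -> merged; set of 4 now {4, 7, 9}
Step 4: find(9) -> no change; set of 9 is {4, 7, 9}
Step 5: union(3, 7) -> merged; set of 3 now {3, 4, 7, 9}
Step 6: union(4, 3) -> already same set; set of 4 now {3, 4, 7, 9}
Step 7: union(5, 6) -> merged; set of 5 now {5, 6}
Step 8: union(2, 5) -> merged; set of 2 now {2, 5, 6}
Step 9: union(7, 2) -> merged; set of 7 now {2, 3, 4, 5, 6, 7, 9}
Step 10: find(6) -> no change; set of 6 is {2, 3, 4, 5, 6, 7, 9}
Step 11: union(4, 5) -> already same set; set of 4 now {2, 3, 4, 5, 6, 7, 9}
Step 12: union(2, 7) -> already same set; set of 2 now {2, 3, 4, 5, 6, 7, 9}
Step 13: union(3, 7) -> already same set; set of 3 now {2, 3, 4, 5, 6, 7, 9}
Step 14: find(1) -> no change; set of 1 is {1}
Step 15: union(9, 5) -> already same set; set of 9 now {2, 3, 4, 5, 6, 7, 9}
Step 16: union(1, 4) -> merged; set of 1 now {1, 2, 3, 4, 5, 6, 7, 9}
Step 17: union(6, 7) -> already same set; set of 6 now {1, 2, 3, 4, 5, 6, 7, 9}
Step 18: find(9) -> no change; set of 9 is {1, 2, 3, 4, 5, 6, 7, 9}
Step 19: find(8) -> no change; set of 8 is {8}
Step 20: union(1, 9) -> already same set; set of 1 now {1, 2, 3, 4, 5, 6, 7, 9}
Step 21: union(7, 9) -> already same set; set of 7 now {1, 2, 3, 4, 5, 6, 7, 9}
Step 22: union(1, 4) -> already same set; set of 1 now {1, 2, 3, 4, 5, 6, 7, 9}
Step 23: union(5, 4) -> already same set; set of 5 now {1, 2, 3, 4, 5, 6, 7, 9}
Step 24: union(0, 2) -> merged; set of 0 now {0, 1, 2, 3, 4, 5, 6, 7, 9}
Step 25: union(5, 0) -> already same set; set of 5 now {0, 1, 2, 3, 4, 5, 6, 7, 9}
Set of 2: {0, 1, 2, 3, 4, 5, 6, 7, 9}; 1 is a member.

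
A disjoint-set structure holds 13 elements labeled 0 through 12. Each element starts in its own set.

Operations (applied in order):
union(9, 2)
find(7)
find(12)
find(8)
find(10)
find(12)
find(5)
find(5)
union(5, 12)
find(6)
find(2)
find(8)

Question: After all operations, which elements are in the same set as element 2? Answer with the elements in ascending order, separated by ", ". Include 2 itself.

Step 1: union(9, 2) -> merged; set of 9 now {2, 9}
Step 2: find(7) -> no change; set of 7 is {7}
Step 3: find(12) -> no change; set of 12 is {12}
Step 4: find(8) -> no change; set of 8 is {8}
Step 5: find(10) -> no change; set of 10 is {10}
Step 6: find(12) -> no change; set of 12 is {12}
Step 7: find(5) -> no change; set of 5 is {5}
Step 8: find(5) -> no change; set of 5 is {5}
Step 9: union(5, 12) -> merged; set of 5 now {5, 12}
Step 10: find(6) -> no change; set of 6 is {6}
Step 11: find(2) -> no change; set of 2 is {2, 9}
Step 12: find(8) -> no change; set of 8 is {8}
Component of 2: {2, 9}

Answer: 2, 9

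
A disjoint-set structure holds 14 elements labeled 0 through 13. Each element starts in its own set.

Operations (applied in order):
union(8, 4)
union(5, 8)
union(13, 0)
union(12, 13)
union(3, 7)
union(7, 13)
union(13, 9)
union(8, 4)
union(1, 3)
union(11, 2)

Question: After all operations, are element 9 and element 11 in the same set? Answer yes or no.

Answer: no

Derivation:
Step 1: union(8, 4) -> merged; set of 8 now {4, 8}
Step 2: union(5, 8) -> merged; set of 5 now {4, 5, 8}
Step 3: union(13, 0) -> merged; set of 13 now {0, 13}
Step 4: union(12, 13) -> merged; set of 12 now {0, 12, 13}
Step 5: union(3, 7) -> merged; set of 3 now {3, 7}
Step 6: union(7, 13) -> merged; set of 7 now {0, 3, 7, 12, 13}
Step 7: union(13, 9) -> merged; set of 13 now {0, 3, 7, 9, 12, 13}
Step 8: union(8, 4) -> already same set; set of 8 now {4, 5, 8}
Step 9: union(1, 3) -> merged; set of 1 now {0, 1, 3, 7, 9, 12, 13}
Step 10: union(11, 2) -> merged; set of 11 now {2, 11}
Set of 9: {0, 1, 3, 7, 9, 12, 13}; 11 is not a member.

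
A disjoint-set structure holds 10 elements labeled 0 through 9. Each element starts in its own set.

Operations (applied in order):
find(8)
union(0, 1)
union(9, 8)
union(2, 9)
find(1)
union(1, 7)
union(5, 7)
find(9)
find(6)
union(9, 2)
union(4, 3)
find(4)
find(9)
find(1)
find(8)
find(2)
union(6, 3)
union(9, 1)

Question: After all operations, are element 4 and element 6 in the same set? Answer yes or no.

Answer: yes

Derivation:
Step 1: find(8) -> no change; set of 8 is {8}
Step 2: union(0, 1) -> merged; set of 0 now {0, 1}
Step 3: union(9, 8) -> merged; set of 9 now {8, 9}
Step 4: union(2, 9) -> merged; set of 2 now {2, 8, 9}
Step 5: find(1) -> no change; set of 1 is {0, 1}
Step 6: union(1, 7) -> merged; set of 1 now {0, 1, 7}
Step 7: union(5, 7) -> merged; set of 5 now {0, 1, 5, 7}
Step 8: find(9) -> no change; set of 9 is {2, 8, 9}
Step 9: find(6) -> no change; set of 6 is {6}
Step 10: union(9, 2) -> already same set; set of 9 now {2, 8, 9}
Step 11: union(4, 3) -> merged; set of 4 now {3, 4}
Step 12: find(4) -> no change; set of 4 is {3, 4}
Step 13: find(9) -> no change; set of 9 is {2, 8, 9}
Step 14: find(1) -> no change; set of 1 is {0, 1, 5, 7}
Step 15: find(8) -> no change; set of 8 is {2, 8, 9}
Step 16: find(2) -> no change; set of 2 is {2, 8, 9}
Step 17: union(6, 3) -> merged; set of 6 now {3, 4, 6}
Step 18: union(9, 1) -> merged; set of 9 now {0, 1, 2, 5, 7, 8, 9}
Set of 4: {3, 4, 6}; 6 is a member.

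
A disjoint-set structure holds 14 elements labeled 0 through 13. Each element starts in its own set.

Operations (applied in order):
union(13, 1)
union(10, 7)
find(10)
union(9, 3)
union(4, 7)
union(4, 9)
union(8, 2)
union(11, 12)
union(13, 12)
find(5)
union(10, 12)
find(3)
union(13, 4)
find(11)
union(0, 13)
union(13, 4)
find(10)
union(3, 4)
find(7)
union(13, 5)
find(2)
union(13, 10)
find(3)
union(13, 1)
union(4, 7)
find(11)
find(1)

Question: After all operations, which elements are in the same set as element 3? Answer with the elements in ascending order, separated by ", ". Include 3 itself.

Answer: 0, 1, 3, 4, 5, 7, 9, 10, 11, 12, 13

Derivation:
Step 1: union(13, 1) -> merged; set of 13 now {1, 13}
Step 2: union(10, 7) -> merged; set of 10 now {7, 10}
Step 3: find(10) -> no change; set of 10 is {7, 10}
Step 4: union(9, 3) -> merged; set of 9 now {3, 9}
Step 5: union(4, 7) -> merged; set of 4 now {4, 7, 10}
Step 6: union(4, 9) -> merged; set of 4 now {3, 4, 7, 9, 10}
Step 7: union(8, 2) -> merged; set of 8 now {2, 8}
Step 8: union(11, 12) -> merged; set of 11 now {11, 12}
Step 9: union(13, 12) -> merged; set of 13 now {1, 11, 12, 13}
Step 10: find(5) -> no change; set of 5 is {5}
Step 11: union(10, 12) -> merged; set of 10 now {1, 3, 4, 7, 9, 10, 11, 12, 13}
Step 12: find(3) -> no change; set of 3 is {1, 3, 4, 7, 9, 10, 11, 12, 13}
Step 13: union(13, 4) -> already same set; set of 13 now {1, 3, 4, 7, 9, 10, 11, 12, 13}
Step 14: find(11) -> no change; set of 11 is {1, 3, 4, 7, 9, 10, 11, 12, 13}
Step 15: union(0, 13) -> merged; set of 0 now {0, 1, 3, 4, 7, 9, 10, 11, 12, 13}
Step 16: union(13, 4) -> already same set; set of 13 now {0, 1, 3, 4, 7, 9, 10, 11, 12, 13}
Step 17: find(10) -> no change; set of 10 is {0, 1, 3, 4, 7, 9, 10, 11, 12, 13}
Step 18: union(3, 4) -> already same set; set of 3 now {0, 1, 3, 4, 7, 9, 10, 11, 12, 13}
Step 19: find(7) -> no change; set of 7 is {0, 1, 3, 4, 7, 9, 10, 11, 12, 13}
Step 20: union(13, 5) -> merged; set of 13 now {0, 1, 3, 4, 5, 7, 9, 10, 11, 12, 13}
Step 21: find(2) -> no change; set of 2 is {2, 8}
Step 22: union(13, 10) -> already same set; set of 13 now {0, 1, 3, 4, 5, 7, 9, 10, 11, 12, 13}
Step 23: find(3) -> no change; set of 3 is {0, 1, 3, 4, 5, 7, 9, 10, 11, 12, 13}
Step 24: union(13, 1) -> already same set; set of 13 now {0, 1, 3, 4, 5, 7, 9, 10, 11, 12, 13}
Step 25: union(4, 7) -> already same set; set of 4 now {0, 1, 3, 4, 5, 7, 9, 10, 11, 12, 13}
Step 26: find(11) -> no change; set of 11 is {0, 1, 3, 4, 5, 7, 9, 10, 11, 12, 13}
Step 27: find(1) -> no change; set of 1 is {0, 1, 3, 4, 5, 7, 9, 10, 11, 12, 13}
Component of 3: {0, 1, 3, 4, 5, 7, 9, 10, 11, 12, 13}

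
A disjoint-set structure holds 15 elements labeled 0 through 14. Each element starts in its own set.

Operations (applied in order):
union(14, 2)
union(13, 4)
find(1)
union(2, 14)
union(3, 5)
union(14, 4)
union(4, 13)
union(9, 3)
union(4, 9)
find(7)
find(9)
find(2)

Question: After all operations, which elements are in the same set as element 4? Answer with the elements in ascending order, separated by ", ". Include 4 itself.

Step 1: union(14, 2) -> merged; set of 14 now {2, 14}
Step 2: union(13, 4) -> merged; set of 13 now {4, 13}
Step 3: find(1) -> no change; set of 1 is {1}
Step 4: union(2, 14) -> already same set; set of 2 now {2, 14}
Step 5: union(3, 5) -> merged; set of 3 now {3, 5}
Step 6: union(14, 4) -> merged; set of 14 now {2, 4, 13, 14}
Step 7: union(4, 13) -> already same set; set of 4 now {2, 4, 13, 14}
Step 8: union(9, 3) -> merged; set of 9 now {3, 5, 9}
Step 9: union(4, 9) -> merged; set of 4 now {2, 3, 4, 5, 9, 13, 14}
Step 10: find(7) -> no change; set of 7 is {7}
Step 11: find(9) -> no change; set of 9 is {2, 3, 4, 5, 9, 13, 14}
Step 12: find(2) -> no change; set of 2 is {2, 3, 4, 5, 9, 13, 14}
Component of 4: {2, 3, 4, 5, 9, 13, 14}

Answer: 2, 3, 4, 5, 9, 13, 14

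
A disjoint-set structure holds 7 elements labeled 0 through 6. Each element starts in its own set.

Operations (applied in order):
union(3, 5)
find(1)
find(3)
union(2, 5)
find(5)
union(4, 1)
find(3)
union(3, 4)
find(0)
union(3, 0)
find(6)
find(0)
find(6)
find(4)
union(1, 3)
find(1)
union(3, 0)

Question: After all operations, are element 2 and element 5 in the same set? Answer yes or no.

Answer: yes

Derivation:
Step 1: union(3, 5) -> merged; set of 3 now {3, 5}
Step 2: find(1) -> no change; set of 1 is {1}
Step 3: find(3) -> no change; set of 3 is {3, 5}
Step 4: union(2, 5) -> merged; set of 2 now {2, 3, 5}
Step 5: find(5) -> no change; set of 5 is {2, 3, 5}
Step 6: union(4, 1) -> merged; set of 4 now {1, 4}
Step 7: find(3) -> no change; set of 3 is {2, 3, 5}
Step 8: union(3, 4) -> merged; set of 3 now {1, 2, 3, 4, 5}
Step 9: find(0) -> no change; set of 0 is {0}
Step 10: union(3, 0) -> merged; set of 3 now {0, 1, 2, 3, 4, 5}
Step 11: find(6) -> no change; set of 6 is {6}
Step 12: find(0) -> no change; set of 0 is {0, 1, 2, 3, 4, 5}
Step 13: find(6) -> no change; set of 6 is {6}
Step 14: find(4) -> no change; set of 4 is {0, 1, 2, 3, 4, 5}
Step 15: union(1, 3) -> already same set; set of 1 now {0, 1, 2, 3, 4, 5}
Step 16: find(1) -> no change; set of 1 is {0, 1, 2, 3, 4, 5}
Step 17: union(3, 0) -> already same set; set of 3 now {0, 1, 2, 3, 4, 5}
Set of 2: {0, 1, 2, 3, 4, 5}; 5 is a member.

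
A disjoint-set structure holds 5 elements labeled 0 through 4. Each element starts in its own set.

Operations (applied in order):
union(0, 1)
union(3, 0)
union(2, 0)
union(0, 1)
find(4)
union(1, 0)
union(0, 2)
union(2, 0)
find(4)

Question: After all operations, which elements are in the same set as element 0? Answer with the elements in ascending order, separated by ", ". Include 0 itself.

Step 1: union(0, 1) -> merged; set of 0 now {0, 1}
Step 2: union(3, 0) -> merged; set of 3 now {0, 1, 3}
Step 3: union(2, 0) -> merged; set of 2 now {0, 1, 2, 3}
Step 4: union(0, 1) -> already same set; set of 0 now {0, 1, 2, 3}
Step 5: find(4) -> no change; set of 4 is {4}
Step 6: union(1, 0) -> already same set; set of 1 now {0, 1, 2, 3}
Step 7: union(0, 2) -> already same set; set of 0 now {0, 1, 2, 3}
Step 8: union(2, 0) -> already same set; set of 2 now {0, 1, 2, 3}
Step 9: find(4) -> no change; set of 4 is {4}
Component of 0: {0, 1, 2, 3}

Answer: 0, 1, 2, 3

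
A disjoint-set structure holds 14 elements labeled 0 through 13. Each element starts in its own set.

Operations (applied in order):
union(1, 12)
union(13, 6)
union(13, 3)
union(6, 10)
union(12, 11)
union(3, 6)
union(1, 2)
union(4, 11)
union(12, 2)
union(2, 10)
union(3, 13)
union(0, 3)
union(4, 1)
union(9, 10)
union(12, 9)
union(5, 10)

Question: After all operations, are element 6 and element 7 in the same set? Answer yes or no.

Step 1: union(1, 12) -> merged; set of 1 now {1, 12}
Step 2: union(13, 6) -> merged; set of 13 now {6, 13}
Step 3: union(13, 3) -> merged; set of 13 now {3, 6, 13}
Step 4: union(6, 10) -> merged; set of 6 now {3, 6, 10, 13}
Step 5: union(12, 11) -> merged; set of 12 now {1, 11, 12}
Step 6: union(3, 6) -> already same set; set of 3 now {3, 6, 10, 13}
Step 7: union(1, 2) -> merged; set of 1 now {1, 2, 11, 12}
Step 8: union(4, 11) -> merged; set of 4 now {1, 2, 4, 11, 12}
Step 9: union(12, 2) -> already same set; set of 12 now {1, 2, 4, 11, 12}
Step 10: union(2, 10) -> merged; set of 2 now {1, 2, 3, 4, 6, 10, 11, 12, 13}
Step 11: union(3, 13) -> already same set; set of 3 now {1, 2, 3, 4, 6, 10, 11, 12, 13}
Step 12: union(0, 3) -> merged; set of 0 now {0, 1, 2, 3, 4, 6, 10, 11, 12, 13}
Step 13: union(4, 1) -> already same set; set of 4 now {0, 1, 2, 3, 4, 6, 10, 11, 12, 13}
Step 14: union(9, 10) -> merged; set of 9 now {0, 1, 2, 3, 4, 6, 9, 10, 11, 12, 13}
Step 15: union(12, 9) -> already same set; set of 12 now {0, 1, 2, 3, 4, 6, 9, 10, 11, 12, 13}
Step 16: union(5, 10) -> merged; set of 5 now {0, 1, 2, 3, 4, 5, 6, 9, 10, 11, 12, 13}
Set of 6: {0, 1, 2, 3, 4, 5, 6, 9, 10, 11, 12, 13}; 7 is not a member.

Answer: no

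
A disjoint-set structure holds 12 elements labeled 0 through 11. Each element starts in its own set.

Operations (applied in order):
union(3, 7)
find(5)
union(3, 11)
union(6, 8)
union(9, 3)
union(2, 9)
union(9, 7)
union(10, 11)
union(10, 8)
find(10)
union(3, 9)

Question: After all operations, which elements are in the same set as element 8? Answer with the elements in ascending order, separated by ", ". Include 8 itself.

Step 1: union(3, 7) -> merged; set of 3 now {3, 7}
Step 2: find(5) -> no change; set of 5 is {5}
Step 3: union(3, 11) -> merged; set of 3 now {3, 7, 11}
Step 4: union(6, 8) -> merged; set of 6 now {6, 8}
Step 5: union(9, 3) -> merged; set of 9 now {3, 7, 9, 11}
Step 6: union(2, 9) -> merged; set of 2 now {2, 3, 7, 9, 11}
Step 7: union(9, 7) -> already same set; set of 9 now {2, 3, 7, 9, 11}
Step 8: union(10, 11) -> merged; set of 10 now {2, 3, 7, 9, 10, 11}
Step 9: union(10, 8) -> merged; set of 10 now {2, 3, 6, 7, 8, 9, 10, 11}
Step 10: find(10) -> no change; set of 10 is {2, 3, 6, 7, 8, 9, 10, 11}
Step 11: union(3, 9) -> already same set; set of 3 now {2, 3, 6, 7, 8, 9, 10, 11}
Component of 8: {2, 3, 6, 7, 8, 9, 10, 11}

Answer: 2, 3, 6, 7, 8, 9, 10, 11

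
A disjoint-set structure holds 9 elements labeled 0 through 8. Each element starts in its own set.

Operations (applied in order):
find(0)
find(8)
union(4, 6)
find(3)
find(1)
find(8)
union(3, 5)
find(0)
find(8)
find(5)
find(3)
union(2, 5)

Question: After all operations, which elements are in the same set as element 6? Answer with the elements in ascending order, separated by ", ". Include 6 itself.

Answer: 4, 6

Derivation:
Step 1: find(0) -> no change; set of 0 is {0}
Step 2: find(8) -> no change; set of 8 is {8}
Step 3: union(4, 6) -> merged; set of 4 now {4, 6}
Step 4: find(3) -> no change; set of 3 is {3}
Step 5: find(1) -> no change; set of 1 is {1}
Step 6: find(8) -> no change; set of 8 is {8}
Step 7: union(3, 5) -> merged; set of 3 now {3, 5}
Step 8: find(0) -> no change; set of 0 is {0}
Step 9: find(8) -> no change; set of 8 is {8}
Step 10: find(5) -> no change; set of 5 is {3, 5}
Step 11: find(3) -> no change; set of 3 is {3, 5}
Step 12: union(2, 5) -> merged; set of 2 now {2, 3, 5}
Component of 6: {4, 6}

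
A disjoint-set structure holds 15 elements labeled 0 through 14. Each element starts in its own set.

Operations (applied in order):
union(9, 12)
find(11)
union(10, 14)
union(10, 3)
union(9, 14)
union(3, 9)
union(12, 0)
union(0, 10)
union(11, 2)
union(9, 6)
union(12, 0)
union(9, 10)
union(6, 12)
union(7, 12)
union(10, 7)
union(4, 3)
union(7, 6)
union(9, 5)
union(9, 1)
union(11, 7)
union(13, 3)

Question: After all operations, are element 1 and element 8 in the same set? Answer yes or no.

Step 1: union(9, 12) -> merged; set of 9 now {9, 12}
Step 2: find(11) -> no change; set of 11 is {11}
Step 3: union(10, 14) -> merged; set of 10 now {10, 14}
Step 4: union(10, 3) -> merged; set of 10 now {3, 10, 14}
Step 5: union(9, 14) -> merged; set of 9 now {3, 9, 10, 12, 14}
Step 6: union(3, 9) -> already same set; set of 3 now {3, 9, 10, 12, 14}
Step 7: union(12, 0) -> merged; set of 12 now {0, 3, 9, 10, 12, 14}
Step 8: union(0, 10) -> already same set; set of 0 now {0, 3, 9, 10, 12, 14}
Step 9: union(11, 2) -> merged; set of 11 now {2, 11}
Step 10: union(9, 6) -> merged; set of 9 now {0, 3, 6, 9, 10, 12, 14}
Step 11: union(12, 0) -> already same set; set of 12 now {0, 3, 6, 9, 10, 12, 14}
Step 12: union(9, 10) -> already same set; set of 9 now {0, 3, 6, 9, 10, 12, 14}
Step 13: union(6, 12) -> already same set; set of 6 now {0, 3, 6, 9, 10, 12, 14}
Step 14: union(7, 12) -> merged; set of 7 now {0, 3, 6, 7, 9, 10, 12, 14}
Step 15: union(10, 7) -> already same set; set of 10 now {0, 3, 6, 7, 9, 10, 12, 14}
Step 16: union(4, 3) -> merged; set of 4 now {0, 3, 4, 6, 7, 9, 10, 12, 14}
Step 17: union(7, 6) -> already same set; set of 7 now {0, 3, 4, 6, 7, 9, 10, 12, 14}
Step 18: union(9, 5) -> merged; set of 9 now {0, 3, 4, 5, 6, 7, 9, 10, 12, 14}
Step 19: union(9, 1) -> merged; set of 9 now {0, 1, 3, 4, 5, 6, 7, 9, 10, 12, 14}
Step 20: union(11, 7) -> merged; set of 11 now {0, 1, 2, 3, 4, 5, 6, 7, 9, 10, 11, 12, 14}
Step 21: union(13, 3) -> merged; set of 13 now {0, 1, 2, 3, 4, 5, 6, 7, 9, 10, 11, 12, 13, 14}
Set of 1: {0, 1, 2, 3, 4, 5, 6, 7, 9, 10, 11, 12, 13, 14}; 8 is not a member.

Answer: no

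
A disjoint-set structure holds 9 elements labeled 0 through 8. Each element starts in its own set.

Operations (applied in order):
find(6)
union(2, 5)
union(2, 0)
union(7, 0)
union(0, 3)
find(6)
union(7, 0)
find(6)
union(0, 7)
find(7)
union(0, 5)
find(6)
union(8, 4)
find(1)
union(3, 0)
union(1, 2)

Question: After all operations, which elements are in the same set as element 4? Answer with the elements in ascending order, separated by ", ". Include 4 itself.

Step 1: find(6) -> no change; set of 6 is {6}
Step 2: union(2, 5) -> merged; set of 2 now {2, 5}
Step 3: union(2, 0) -> merged; set of 2 now {0, 2, 5}
Step 4: union(7, 0) -> merged; set of 7 now {0, 2, 5, 7}
Step 5: union(0, 3) -> merged; set of 0 now {0, 2, 3, 5, 7}
Step 6: find(6) -> no change; set of 6 is {6}
Step 7: union(7, 0) -> already same set; set of 7 now {0, 2, 3, 5, 7}
Step 8: find(6) -> no change; set of 6 is {6}
Step 9: union(0, 7) -> already same set; set of 0 now {0, 2, 3, 5, 7}
Step 10: find(7) -> no change; set of 7 is {0, 2, 3, 5, 7}
Step 11: union(0, 5) -> already same set; set of 0 now {0, 2, 3, 5, 7}
Step 12: find(6) -> no change; set of 6 is {6}
Step 13: union(8, 4) -> merged; set of 8 now {4, 8}
Step 14: find(1) -> no change; set of 1 is {1}
Step 15: union(3, 0) -> already same set; set of 3 now {0, 2, 3, 5, 7}
Step 16: union(1, 2) -> merged; set of 1 now {0, 1, 2, 3, 5, 7}
Component of 4: {4, 8}

Answer: 4, 8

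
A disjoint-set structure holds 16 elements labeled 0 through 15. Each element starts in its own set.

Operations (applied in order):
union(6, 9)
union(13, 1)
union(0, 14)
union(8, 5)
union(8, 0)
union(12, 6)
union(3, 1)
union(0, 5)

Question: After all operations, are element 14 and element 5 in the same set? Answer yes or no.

Answer: yes

Derivation:
Step 1: union(6, 9) -> merged; set of 6 now {6, 9}
Step 2: union(13, 1) -> merged; set of 13 now {1, 13}
Step 3: union(0, 14) -> merged; set of 0 now {0, 14}
Step 4: union(8, 5) -> merged; set of 8 now {5, 8}
Step 5: union(8, 0) -> merged; set of 8 now {0, 5, 8, 14}
Step 6: union(12, 6) -> merged; set of 12 now {6, 9, 12}
Step 7: union(3, 1) -> merged; set of 3 now {1, 3, 13}
Step 8: union(0, 5) -> already same set; set of 0 now {0, 5, 8, 14}
Set of 14: {0, 5, 8, 14}; 5 is a member.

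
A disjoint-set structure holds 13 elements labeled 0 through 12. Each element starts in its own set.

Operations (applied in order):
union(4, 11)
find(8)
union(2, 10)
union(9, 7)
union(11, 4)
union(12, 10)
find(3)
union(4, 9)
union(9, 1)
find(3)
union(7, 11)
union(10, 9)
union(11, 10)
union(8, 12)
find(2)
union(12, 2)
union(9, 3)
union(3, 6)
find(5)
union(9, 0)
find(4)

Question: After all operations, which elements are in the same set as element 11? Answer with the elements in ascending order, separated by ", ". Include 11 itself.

Answer: 0, 1, 2, 3, 4, 6, 7, 8, 9, 10, 11, 12

Derivation:
Step 1: union(4, 11) -> merged; set of 4 now {4, 11}
Step 2: find(8) -> no change; set of 8 is {8}
Step 3: union(2, 10) -> merged; set of 2 now {2, 10}
Step 4: union(9, 7) -> merged; set of 9 now {7, 9}
Step 5: union(11, 4) -> already same set; set of 11 now {4, 11}
Step 6: union(12, 10) -> merged; set of 12 now {2, 10, 12}
Step 7: find(3) -> no change; set of 3 is {3}
Step 8: union(4, 9) -> merged; set of 4 now {4, 7, 9, 11}
Step 9: union(9, 1) -> merged; set of 9 now {1, 4, 7, 9, 11}
Step 10: find(3) -> no change; set of 3 is {3}
Step 11: union(7, 11) -> already same set; set of 7 now {1, 4, 7, 9, 11}
Step 12: union(10, 9) -> merged; set of 10 now {1, 2, 4, 7, 9, 10, 11, 12}
Step 13: union(11, 10) -> already same set; set of 11 now {1, 2, 4, 7, 9, 10, 11, 12}
Step 14: union(8, 12) -> merged; set of 8 now {1, 2, 4, 7, 8, 9, 10, 11, 12}
Step 15: find(2) -> no change; set of 2 is {1, 2, 4, 7, 8, 9, 10, 11, 12}
Step 16: union(12, 2) -> already same set; set of 12 now {1, 2, 4, 7, 8, 9, 10, 11, 12}
Step 17: union(9, 3) -> merged; set of 9 now {1, 2, 3, 4, 7, 8, 9, 10, 11, 12}
Step 18: union(3, 6) -> merged; set of 3 now {1, 2, 3, 4, 6, 7, 8, 9, 10, 11, 12}
Step 19: find(5) -> no change; set of 5 is {5}
Step 20: union(9, 0) -> merged; set of 9 now {0, 1, 2, 3, 4, 6, 7, 8, 9, 10, 11, 12}
Step 21: find(4) -> no change; set of 4 is {0, 1, 2, 3, 4, 6, 7, 8, 9, 10, 11, 12}
Component of 11: {0, 1, 2, 3, 4, 6, 7, 8, 9, 10, 11, 12}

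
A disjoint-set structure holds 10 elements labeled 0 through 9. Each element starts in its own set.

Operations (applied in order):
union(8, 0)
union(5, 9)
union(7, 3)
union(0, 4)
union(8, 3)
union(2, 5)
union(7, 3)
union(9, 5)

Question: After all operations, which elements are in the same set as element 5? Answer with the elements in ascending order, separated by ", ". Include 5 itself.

Step 1: union(8, 0) -> merged; set of 8 now {0, 8}
Step 2: union(5, 9) -> merged; set of 5 now {5, 9}
Step 3: union(7, 3) -> merged; set of 7 now {3, 7}
Step 4: union(0, 4) -> merged; set of 0 now {0, 4, 8}
Step 5: union(8, 3) -> merged; set of 8 now {0, 3, 4, 7, 8}
Step 6: union(2, 5) -> merged; set of 2 now {2, 5, 9}
Step 7: union(7, 3) -> already same set; set of 7 now {0, 3, 4, 7, 8}
Step 8: union(9, 5) -> already same set; set of 9 now {2, 5, 9}
Component of 5: {2, 5, 9}

Answer: 2, 5, 9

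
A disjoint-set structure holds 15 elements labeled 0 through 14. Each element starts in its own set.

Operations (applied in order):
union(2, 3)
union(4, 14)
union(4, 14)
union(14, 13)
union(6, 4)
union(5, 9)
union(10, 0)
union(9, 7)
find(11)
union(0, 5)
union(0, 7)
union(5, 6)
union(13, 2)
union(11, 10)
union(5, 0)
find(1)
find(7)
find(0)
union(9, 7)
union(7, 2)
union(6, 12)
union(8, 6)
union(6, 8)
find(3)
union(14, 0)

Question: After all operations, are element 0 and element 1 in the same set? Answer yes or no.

Step 1: union(2, 3) -> merged; set of 2 now {2, 3}
Step 2: union(4, 14) -> merged; set of 4 now {4, 14}
Step 3: union(4, 14) -> already same set; set of 4 now {4, 14}
Step 4: union(14, 13) -> merged; set of 14 now {4, 13, 14}
Step 5: union(6, 4) -> merged; set of 6 now {4, 6, 13, 14}
Step 6: union(5, 9) -> merged; set of 5 now {5, 9}
Step 7: union(10, 0) -> merged; set of 10 now {0, 10}
Step 8: union(9, 7) -> merged; set of 9 now {5, 7, 9}
Step 9: find(11) -> no change; set of 11 is {11}
Step 10: union(0, 5) -> merged; set of 0 now {0, 5, 7, 9, 10}
Step 11: union(0, 7) -> already same set; set of 0 now {0, 5, 7, 9, 10}
Step 12: union(5, 6) -> merged; set of 5 now {0, 4, 5, 6, 7, 9, 10, 13, 14}
Step 13: union(13, 2) -> merged; set of 13 now {0, 2, 3, 4, 5, 6, 7, 9, 10, 13, 14}
Step 14: union(11, 10) -> merged; set of 11 now {0, 2, 3, 4, 5, 6, 7, 9, 10, 11, 13, 14}
Step 15: union(5, 0) -> already same set; set of 5 now {0, 2, 3, 4, 5, 6, 7, 9, 10, 11, 13, 14}
Step 16: find(1) -> no change; set of 1 is {1}
Step 17: find(7) -> no change; set of 7 is {0, 2, 3, 4, 5, 6, 7, 9, 10, 11, 13, 14}
Step 18: find(0) -> no change; set of 0 is {0, 2, 3, 4, 5, 6, 7, 9, 10, 11, 13, 14}
Step 19: union(9, 7) -> already same set; set of 9 now {0, 2, 3, 4, 5, 6, 7, 9, 10, 11, 13, 14}
Step 20: union(7, 2) -> already same set; set of 7 now {0, 2, 3, 4, 5, 6, 7, 9, 10, 11, 13, 14}
Step 21: union(6, 12) -> merged; set of 6 now {0, 2, 3, 4, 5, 6, 7, 9, 10, 11, 12, 13, 14}
Step 22: union(8, 6) -> merged; set of 8 now {0, 2, 3, 4, 5, 6, 7, 8, 9, 10, 11, 12, 13, 14}
Step 23: union(6, 8) -> already same set; set of 6 now {0, 2, 3, 4, 5, 6, 7, 8, 9, 10, 11, 12, 13, 14}
Step 24: find(3) -> no change; set of 3 is {0, 2, 3, 4, 5, 6, 7, 8, 9, 10, 11, 12, 13, 14}
Step 25: union(14, 0) -> already same set; set of 14 now {0, 2, 3, 4, 5, 6, 7, 8, 9, 10, 11, 12, 13, 14}
Set of 0: {0, 2, 3, 4, 5, 6, 7, 8, 9, 10, 11, 12, 13, 14}; 1 is not a member.

Answer: no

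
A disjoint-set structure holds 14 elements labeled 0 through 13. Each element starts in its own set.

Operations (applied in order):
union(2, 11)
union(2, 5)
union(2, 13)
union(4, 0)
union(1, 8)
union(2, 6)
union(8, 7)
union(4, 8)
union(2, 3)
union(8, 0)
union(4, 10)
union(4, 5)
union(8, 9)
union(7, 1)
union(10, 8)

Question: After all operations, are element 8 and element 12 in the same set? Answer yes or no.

Answer: no

Derivation:
Step 1: union(2, 11) -> merged; set of 2 now {2, 11}
Step 2: union(2, 5) -> merged; set of 2 now {2, 5, 11}
Step 3: union(2, 13) -> merged; set of 2 now {2, 5, 11, 13}
Step 4: union(4, 0) -> merged; set of 4 now {0, 4}
Step 5: union(1, 8) -> merged; set of 1 now {1, 8}
Step 6: union(2, 6) -> merged; set of 2 now {2, 5, 6, 11, 13}
Step 7: union(8, 7) -> merged; set of 8 now {1, 7, 8}
Step 8: union(4, 8) -> merged; set of 4 now {0, 1, 4, 7, 8}
Step 9: union(2, 3) -> merged; set of 2 now {2, 3, 5, 6, 11, 13}
Step 10: union(8, 0) -> already same set; set of 8 now {0, 1, 4, 7, 8}
Step 11: union(4, 10) -> merged; set of 4 now {0, 1, 4, 7, 8, 10}
Step 12: union(4, 5) -> merged; set of 4 now {0, 1, 2, 3, 4, 5, 6, 7, 8, 10, 11, 13}
Step 13: union(8, 9) -> merged; set of 8 now {0, 1, 2, 3, 4, 5, 6, 7, 8, 9, 10, 11, 13}
Step 14: union(7, 1) -> already same set; set of 7 now {0, 1, 2, 3, 4, 5, 6, 7, 8, 9, 10, 11, 13}
Step 15: union(10, 8) -> already same set; set of 10 now {0, 1, 2, 3, 4, 5, 6, 7, 8, 9, 10, 11, 13}
Set of 8: {0, 1, 2, 3, 4, 5, 6, 7, 8, 9, 10, 11, 13}; 12 is not a member.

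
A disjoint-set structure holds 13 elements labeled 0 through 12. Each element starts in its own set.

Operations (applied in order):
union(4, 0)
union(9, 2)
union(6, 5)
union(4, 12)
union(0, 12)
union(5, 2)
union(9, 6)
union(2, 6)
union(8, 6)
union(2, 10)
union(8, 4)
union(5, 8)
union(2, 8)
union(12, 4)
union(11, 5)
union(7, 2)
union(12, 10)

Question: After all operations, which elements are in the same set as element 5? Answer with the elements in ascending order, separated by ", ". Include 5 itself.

Step 1: union(4, 0) -> merged; set of 4 now {0, 4}
Step 2: union(9, 2) -> merged; set of 9 now {2, 9}
Step 3: union(6, 5) -> merged; set of 6 now {5, 6}
Step 4: union(4, 12) -> merged; set of 4 now {0, 4, 12}
Step 5: union(0, 12) -> already same set; set of 0 now {0, 4, 12}
Step 6: union(5, 2) -> merged; set of 5 now {2, 5, 6, 9}
Step 7: union(9, 6) -> already same set; set of 9 now {2, 5, 6, 9}
Step 8: union(2, 6) -> already same set; set of 2 now {2, 5, 6, 9}
Step 9: union(8, 6) -> merged; set of 8 now {2, 5, 6, 8, 9}
Step 10: union(2, 10) -> merged; set of 2 now {2, 5, 6, 8, 9, 10}
Step 11: union(8, 4) -> merged; set of 8 now {0, 2, 4, 5, 6, 8, 9, 10, 12}
Step 12: union(5, 8) -> already same set; set of 5 now {0, 2, 4, 5, 6, 8, 9, 10, 12}
Step 13: union(2, 8) -> already same set; set of 2 now {0, 2, 4, 5, 6, 8, 9, 10, 12}
Step 14: union(12, 4) -> already same set; set of 12 now {0, 2, 4, 5, 6, 8, 9, 10, 12}
Step 15: union(11, 5) -> merged; set of 11 now {0, 2, 4, 5, 6, 8, 9, 10, 11, 12}
Step 16: union(7, 2) -> merged; set of 7 now {0, 2, 4, 5, 6, 7, 8, 9, 10, 11, 12}
Step 17: union(12, 10) -> already same set; set of 12 now {0, 2, 4, 5, 6, 7, 8, 9, 10, 11, 12}
Component of 5: {0, 2, 4, 5, 6, 7, 8, 9, 10, 11, 12}

Answer: 0, 2, 4, 5, 6, 7, 8, 9, 10, 11, 12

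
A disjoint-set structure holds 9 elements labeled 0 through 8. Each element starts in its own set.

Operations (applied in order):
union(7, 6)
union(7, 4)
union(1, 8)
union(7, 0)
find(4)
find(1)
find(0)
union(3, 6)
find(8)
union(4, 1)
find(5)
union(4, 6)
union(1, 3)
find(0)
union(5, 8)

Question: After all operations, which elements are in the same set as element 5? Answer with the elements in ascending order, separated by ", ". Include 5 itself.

Answer: 0, 1, 3, 4, 5, 6, 7, 8

Derivation:
Step 1: union(7, 6) -> merged; set of 7 now {6, 7}
Step 2: union(7, 4) -> merged; set of 7 now {4, 6, 7}
Step 3: union(1, 8) -> merged; set of 1 now {1, 8}
Step 4: union(7, 0) -> merged; set of 7 now {0, 4, 6, 7}
Step 5: find(4) -> no change; set of 4 is {0, 4, 6, 7}
Step 6: find(1) -> no change; set of 1 is {1, 8}
Step 7: find(0) -> no change; set of 0 is {0, 4, 6, 7}
Step 8: union(3, 6) -> merged; set of 3 now {0, 3, 4, 6, 7}
Step 9: find(8) -> no change; set of 8 is {1, 8}
Step 10: union(4, 1) -> merged; set of 4 now {0, 1, 3, 4, 6, 7, 8}
Step 11: find(5) -> no change; set of 5 is {5}
Step 12: union(4, 6) -> already same set; set of 4 now {0, 1, 3, 4, 6, 7, 8}
Step 13: union(1, 3) -> already same set; set of 1 now {0, 1, 3, 4, 6, 7, 8}
Step 14: find(0) -> no change; set of 0 is {0, 1, 3, 4, 6, 7, 8}
Step 15: union(5, 8) -> merged; set of 5 now {0, 1, 3, 4, 5, 6, 7, 8}
Component of 5: {0, 1, 3, 4, 5, 6, 7, 8}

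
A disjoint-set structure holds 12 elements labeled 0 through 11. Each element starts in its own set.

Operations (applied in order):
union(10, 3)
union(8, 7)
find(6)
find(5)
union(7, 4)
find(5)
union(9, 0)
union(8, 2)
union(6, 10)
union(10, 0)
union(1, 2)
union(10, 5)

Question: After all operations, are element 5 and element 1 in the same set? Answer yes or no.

Answer: no

Derivation:
Step 1: union(10, 3) -> merged; set of 10 now {3, 10}
Step 2: union(8, 7) -> merged; set of 8 now {7, 8}
Step 3: find(6) -> no change; set of 6 is {6}
Step 4: find(5) -> no change; set of 5 is {5}
Step 5: union(7, 4) -> merged; set of 7 now {4, 7, 8}
Step 6: find(5) -> no change; set of 5 is {5}
Step 7: union(9, 0) -> merged; set of 9 now {0, 9}
Step 8: union(8, 2) -> merged; set of 8 now {2, 4, 7, 8}
Step 9: union(6, 10) -> merged; set of 6 now {3, 6, 10}
Step 10: union(10, 0) -> merged; set of 10 now {0, 3, 6, 9, 10}
Step 11: union(1, 2) -> merged; set of 1 now {1, 2, 4, 7, 8}
Step 12: union(10, 5) -> merged; set of 10 now {0, 3, 5, 6, 9, 10}
Set of 5: {0, 3, 5, 6, 9, 10}; 1 is not a member.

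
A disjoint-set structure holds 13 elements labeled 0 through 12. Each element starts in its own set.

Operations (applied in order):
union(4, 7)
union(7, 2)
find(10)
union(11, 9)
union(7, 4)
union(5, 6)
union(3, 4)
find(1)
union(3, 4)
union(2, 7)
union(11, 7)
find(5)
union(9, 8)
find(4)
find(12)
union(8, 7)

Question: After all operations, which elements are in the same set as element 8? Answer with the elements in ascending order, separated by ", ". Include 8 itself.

Answer: 2, 3, 4, 7, 8, 9, 11

Derivation:
Step 1: union(4, 7) -> merged; set of 4 now {4, 7}
Step 2: union(7, 2) -> merged; set of 7 now {2, 4, 7}
Step 3: find(10) -> no change; set of 10 is {10}
Step 4: union(11, 9) -> merged; set of 11 now {9, 11}
Step 5: union(7, 4) -> already same set; set of 7 now {2, 4, 7}
Step 6: union(5, 6) -> merged; set of 5 now {5, 6}
Step 7: union(3, 4) -> merged; set of 3 now {2, 3, 4, 7}
Step 8: find(1) -> no change; set of 1 is {1}
Step 9: union(3, 4) -> already same set; set of 3 now {2, 3, 4, 7}
Step 10: union(2, 7) -> already same set; set of 2 now {2, 3, 4, 7}
Step 11: union(11, 7) -> merged; set of 11 now {2, 3, 4, 7, 9, 11}
Step 12: find(5) -> no change; set of 5 is {5, 6}
Step 13: union(9, 8) -> merged; set of 9 now {2, 3, 4, 7, 8, 9, 11}
Step 14: find(4) -> no change; set of 4 is {2, 3, 4, 7, 8, 9, 11}
Step 15: find(12) -> no change; set of 12 is {12}
Step 16: union(8, 7) -> already same set; set of 8 now {2, 3, 4, 7, 8, 9, 11}
Component of 8: {2, 3, 4, 7, 8, 9, 11}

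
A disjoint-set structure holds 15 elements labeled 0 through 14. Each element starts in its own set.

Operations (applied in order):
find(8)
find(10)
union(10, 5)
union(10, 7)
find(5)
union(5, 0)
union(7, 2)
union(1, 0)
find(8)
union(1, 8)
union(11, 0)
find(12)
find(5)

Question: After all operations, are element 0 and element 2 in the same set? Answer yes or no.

Answer: yes

Derivation:
Step 1: find(8) -> no change; set of 8 is {8}
Step 2: find(10) -> no change; set of 10 is {10}
Step 3: union(10, 5) -> merged; set of 10 now {5, 10}
Step 4: union(10, 7) -> merged; set of 10 now {5, 7, 10}
Step 5: find(5) -> no change; set of 5 is {5, 7, 10}
Step 6: union(5, 0) -> merged; set of 5 now {0, 5, 7, 10}
Step 7: union(7, 2) -> merged; set of 7 now {0, 2, 5, 7, 10}
Step 8: union(1, 0) -> merged; set of 1 now {0, 1, 2, 5, 7, 10}
Step 9: find(8) -> no change; set of 8 is {8}
Step 10: union(1, 8) -> merged; set of 1 now {0, 1, 2, 5, 7, 8, 10}
Step 11: union(11, 0) -> merged; set of 11 now {0, 1, 2, 5, 7, 8, 10, 11}
Step 12: find(12) -> no change; set of 12 is {12}
Step 13: find(5) -> no change; set of 5 is {0, 1, 2, 5, 7, 8, 10, 11}
Set of 0: {0, 1, 2, 5, 7, 8, 10, 11}; 2 is a member.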